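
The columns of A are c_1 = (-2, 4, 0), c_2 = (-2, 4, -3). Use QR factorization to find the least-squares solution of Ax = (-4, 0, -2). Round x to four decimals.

x = (-0.2667, 0.6667)

c_1 = (-2, 4, 0); ‖c_1‖ = 4.4721, so q_1 = (-0.4472, 0.8944, 0.0000).
q_1·c_2 = (-0.4472)·(-2) + 0.8944·4 + 0.0000·(-3) = 4.4721.
u_2 = c_2 − 4.4721·q_1 = (0.0000, 0.0000, -3.0000).
‖u_2‖ = 3.0000, so q_2 = (0.0000, 0.0000, -1.0000).
Qᵀb = (1.7889, 2.0000).
Back-substitute: x_2 = 2.0000/3.0000 = 0.6667.
x_1 = (1.7889 − 4.4721·0.6667)/4.4721 = -0.2667.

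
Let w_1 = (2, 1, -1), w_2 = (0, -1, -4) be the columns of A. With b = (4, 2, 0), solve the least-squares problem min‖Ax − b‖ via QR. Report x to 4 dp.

w_1 = (2, 1, -1); ‖w_1‖ = 2.4495, so e_1 = (0.8165, 0.4082, -0.4082).
e_1·w_2 = 0.8165·0 + 0.4082·(-1) + (-0.4082)·(-4) = 1.2247.
u_2 = w_2 − 1.2247·e_1 = (-1.0000, -1.5000, -3.5000).
‖u_2‖ = 3.9370, so e_2 = (-0.2540, -0.3810, -0.8890).
Qᵀb = (4.0825, -1.7780).
Back-substitute: x_2 = -1.7780/3.9370 = -0.4516.
x_1 = (4.0825 − 1.2247·(-0.4516))/2.4495 = 1.8925.

x = (1.8925, -0.4516)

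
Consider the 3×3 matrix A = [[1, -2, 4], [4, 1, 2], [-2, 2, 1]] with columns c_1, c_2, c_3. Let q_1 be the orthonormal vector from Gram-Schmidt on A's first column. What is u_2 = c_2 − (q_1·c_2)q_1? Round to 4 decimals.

u_2 = (-1.9048, 1.3810, 1.8095)

c_1 = (1, 4, -2); ‖c_1‖ = 4.5826, so q_1 = (0.2182, 0.8729, -0.4364).
q_1·c_2 = 0.2182·(-2) + 0.8729·1 + (-0.4364)·2 = -0.4364.
u_2 = c_2 + 0.4364·q_1 = (-1.9048, 1.3810, 1.8095).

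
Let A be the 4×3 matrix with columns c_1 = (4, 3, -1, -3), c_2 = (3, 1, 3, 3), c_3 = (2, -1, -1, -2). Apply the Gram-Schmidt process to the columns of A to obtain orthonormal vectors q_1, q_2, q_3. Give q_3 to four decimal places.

q_3 = (0.4978, -0.8492, -0.0439, -0.1709)

c_1 = (4, 3, -1, -3); ‖c_1‖ = 5.9161, so q_1 = (0.6761, 0.5071, -0.1690, -0.5071).
q_1·c_2 = 0.6761·3 + 0.5071·1 + (-0.1690)·3 + (-0.5071)·3 = 0.5071.
u_2 = c_2 − 0.5071·q_1 = (2.6571, 0.7429, 3.0857, 3.2571).
‖u_2‖ = 5.2671, so q_2 = (0.5045, 0.1410, 0.5858, 0.6184).
q_1·c_3 = 0.6761·2 + 0.5071·(-1) + (-0.1690)·(-1) + (-0.5071)·(-2) = 2.0284; q_2·c_3 = 0.5045·2 + 0.1410·(-1) + 0.5858·(-1) + 0.6184·(-2) = -0.9547.
u_3 = c_3 − 2.0284·q_1 + 0.9547·q_2 = (1.1102, -1.8939, -0.0978, -0.3811).
‖u_3‖ = 2.2303, so q_3 = (0.4978, -0.8492, -0.0439, -0.1709).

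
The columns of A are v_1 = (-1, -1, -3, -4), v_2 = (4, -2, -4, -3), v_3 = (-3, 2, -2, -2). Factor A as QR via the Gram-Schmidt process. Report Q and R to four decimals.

e_1 = v_1/‖v_1‖ = (-1, -1, -3, -4)/5.1962 = (-0.1925, -0.1925, -0.5774, -0.7698).
r_{12} = e_1·v_2 = 4.2339.
u_2 = v_2 − 4.2339·e_1 = (4.8148, -1.1852, -1.5556, 0.2593).
‖u_2‖ = 5.2033, so e_2 = (0.9253, -0.2278, -0.2990, 0.0498).
r_{13} = e_1·v_3 = 2.8868; r_{23} = e_2·v_3 = -2.7333.
u_3 = v_3 − 2.8868·e_1 + 2.7333·e_2 = (0.0848, 1.9330, -1.1505, 0.3584).
‖u_3‖ = 2.2794, so e_3 = (0.0372, 0.8480, -0.5047, 0.1572).

Q = [[-0.1925, 0.9253, 0.0372], [-0.1925, -0.2278, 0.8480], [-0.5774, -0.2990, -0.5047], [-0.7698, 0.0498, 0.1572]], R = [[5.1962, 4.2339, 2.8868], [0.0000, 5.2033, -2.7333], [0.0000, 0.0000, 2.2794]]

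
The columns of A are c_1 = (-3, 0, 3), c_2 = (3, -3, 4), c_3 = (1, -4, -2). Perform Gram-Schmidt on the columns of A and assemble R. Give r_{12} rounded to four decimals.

c_1 = (-3, 0, 3); ‖c_1‖ = 4.2426, so e_1 = (-0.7071, 0.0000, 0.7071).
r_{12} = e_1·c_2 = 0.7071.

r_{12} = 0.7071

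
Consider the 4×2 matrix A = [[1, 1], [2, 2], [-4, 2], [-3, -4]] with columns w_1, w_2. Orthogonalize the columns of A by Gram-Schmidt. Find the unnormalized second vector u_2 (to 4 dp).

q_1 = w_1/‖w_1‖ = (1, 2, -4, -3)/5.4772 = (0.1826, 0.3651, -0.7303, -0.5477).
r_{12} = q_1·w_2 = 1.6432.
u_2 = w_2 − 1.6432·q_1 = (0.7000, 1.4000, 3.2000, -3.1000).

u_2 = (0.7000, 1.4000, 3.2000, -3.1000)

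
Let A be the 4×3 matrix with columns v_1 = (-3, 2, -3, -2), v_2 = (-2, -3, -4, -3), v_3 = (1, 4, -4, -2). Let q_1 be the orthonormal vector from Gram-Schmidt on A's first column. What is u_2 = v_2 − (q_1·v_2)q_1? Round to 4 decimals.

u_2 = (0.0769, -4.3846, -1.9231, -1.6154)

v_1 = (-3, 2, -3, -2); ‖v_1‖ = 5.0990, so q_1 = (-0.5883, 0.3922, -0.5883, -0.3922).
q_1·v_2 = (-0.5883)·(-2) + 0.3922·(-3) + (-0.5883)·(-4) + (-0.3922)·(-3) = 3.5301.
u_2 = v_2 − 3.5301·q_1 = (0.0769, -4.3846, -1.9231, -1.6154).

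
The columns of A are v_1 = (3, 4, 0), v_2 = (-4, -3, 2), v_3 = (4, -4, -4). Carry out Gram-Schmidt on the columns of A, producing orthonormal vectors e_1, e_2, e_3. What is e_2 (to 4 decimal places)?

e_2 = (-0.4588, 0.3441, 0.8192)

v_1 = (3, 4, 0); ‖v_1‖ = 5.0000, so e_1 = (0.6000, 0.8000, 0.0000).
e_1·v_2 = 0.6000·(-4) + 0.8000·(-3) + 0.0000·2 = -4.8000.
u_2 = v_2 + 4.8000·e_1 = (-1.1200, 0.8400, 2.0000).
‖u_2‖ = 2.4413, so e_2 = (-0.4588, 0.3441, 0.8192).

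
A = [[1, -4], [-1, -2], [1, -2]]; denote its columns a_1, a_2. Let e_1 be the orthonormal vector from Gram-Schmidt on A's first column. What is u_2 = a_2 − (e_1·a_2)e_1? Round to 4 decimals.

u_2 = (-2.6667, -3.3333, -0.6667)

e_1 = a_1/‖a_1‖ = (1, -1, 1)/1.7321 = (0.5774, -0.5774, 0.5774).
r_{12} = e_1·a_2 = -2.3094.
u_2 = a_2 + 2.3094·e_1 = (-2.6667, -3.3333, -0.6667).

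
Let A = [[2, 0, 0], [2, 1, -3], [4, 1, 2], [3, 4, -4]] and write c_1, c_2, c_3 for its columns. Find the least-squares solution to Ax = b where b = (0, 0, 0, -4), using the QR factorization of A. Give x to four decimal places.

c_1 = (2, 2, 4, 3); ‖c_1‖ = 5.7446, so q_1 = (0.3482, 0.3482, 0.6963, 0.5222).
q_1·c_2 = 0.3482·0 + 0.3482·1 + 0.6963·1 + 0.5222·4 = 3.1334.
u_2 = c_2 − 3.1334·q_1 = (-1.0909, -0.0909, -1.1818, 2.3636).
‖u_2‖ = 2.8604, so q_2 = (-0.3814, -0.0318, -0.4132, 0.8263).
q_1·c_3 = 0.3482·0 + 0.3482·(-3) + 0.6963·2 + 0.5222·(-4) = -1.7408; q_2·c_3 = (-0.3814)·0 + (-0.0318)·(-3) + (-0.4132)·2 + 0.8263·(-4) = -4.0363.
u_3 = c_3 + 1.7408·q_1 + 4.0363·q_2 = (-0.9333, -2.5222, 1.5444, 0.2444).
‖u_3‖ = 3.1109, so q_3 = (-0.3000, -0.8108, 0.4965, 0.0786).
Qᵀb = (-2.0889, -3.3053, -0.3143).
Back-substitute: x_3 = -0.3143/3.1109 = -0.1010.
x_2 = (-3.3053 + 4.0363·(-0.1010))/2.8604 = -1.2981.
x_1 = (-2.0889 − 3.1334·(-1.2981) + 1.7408·(-0.1010))/5.7446 = 0.3138.

x = (0.3138, -1.2981, -0.1010)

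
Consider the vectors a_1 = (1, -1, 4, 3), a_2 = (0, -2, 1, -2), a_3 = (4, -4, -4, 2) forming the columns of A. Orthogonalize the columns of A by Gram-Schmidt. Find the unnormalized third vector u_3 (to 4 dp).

e_1 = a_1/‖a_1‖ = (1, -1, 4, 3)/5.1962 = (0.1925, -0.1925, 0.7698, 0.5774).
r_{12} = e_1·a_2 = 0.0000.
u_2 = a_2 + 0.0000·e_1 = (0.0000, -2.0000, 1.0000, -2.0000).
‖u_2‖ = 3.0000, so e_2 = (0.0000, -0.6667, 0.3333, -0.6667).
r_{13} = e_1·a_3 = -0.3849; r_{23} = e_2·a_3 = 0.0000.
u_3 = a_3 + 0.3849·e_1 + 0.0000·e_2 = (4.0741, -4.0741, -3.7037, 2.2222).

u_3 = (4.0741, -4.0741, -3.7037, 2.2222)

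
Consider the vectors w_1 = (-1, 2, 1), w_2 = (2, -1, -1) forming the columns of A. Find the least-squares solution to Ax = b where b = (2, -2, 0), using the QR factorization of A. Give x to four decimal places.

w_1 = (-1, 2, 1); ‖w_1‖ = 2.4495, so e_1 = (-0.4082, 0.8165, 0.4082).
e_1·w_2 = (-0.4082)·2 + 0.8165·(-1) + 0.4082·(-1) = -2.0412.
u_2 = w_2 + 2.0412·e_1 = (1.1667, 0.6667, -0.1667).
‖u_2‖ = 1.3540, so e_2 = (0.8616, 0.4924, -0.1231).
Qᵀb = (-2.4495, 0.7385).
Back-substitute: x_2 = 0.7385/1.3540 = 0.5455.
x_1 = (-2.4495 + 2.0412·0.5455)/2.4495 = -0.5455.

x = (-0.5455, 0.5455)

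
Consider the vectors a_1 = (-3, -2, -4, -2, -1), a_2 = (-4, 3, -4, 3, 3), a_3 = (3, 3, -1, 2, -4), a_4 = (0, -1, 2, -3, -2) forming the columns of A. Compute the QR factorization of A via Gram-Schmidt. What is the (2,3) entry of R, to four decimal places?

a_1 = (-3, -2, -4, -2, -1); ‖a_1‖ = 5.8310, so e_1 = (-0.5145, -0.3430, -0.6860, -0.3430, -0.1715).
e_1·a_2 = (-0.5145)·(-4) + (-0.3430)·3 + (-0.6860)·(-4) + (-0.3430)·3 + (-0.1715)·3 = 2.2295.
u_2 = a_2 − 2.2295·e_1 = (-2.8529, 3.7647, -2.4706, 3.7647, 3.3824).
‖u_2‖ = 7.3505, so e_2 = (-0.3881, 0.5122, -0.3361, 0.5122, 0.4602).
r_{23} = e_2·a_3 = -0.1080.

r_{23} = -0.1080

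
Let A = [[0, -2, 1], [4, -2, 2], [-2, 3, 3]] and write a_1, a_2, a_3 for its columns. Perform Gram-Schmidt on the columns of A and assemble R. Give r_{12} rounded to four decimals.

q_1 = a_1/‖a_1‖ = (0, 4, -2)/4.4721 = (0.0000, 0.8944, -0.4472).
r_{12} = q_1·a_2 = -3.1305.

r_{12} = -3.1305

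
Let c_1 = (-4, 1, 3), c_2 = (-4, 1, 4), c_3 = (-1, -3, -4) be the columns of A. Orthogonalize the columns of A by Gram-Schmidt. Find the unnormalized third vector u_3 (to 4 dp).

u_3 = (-0.7647, -3.0588, 0.0000)

c_1 = (-4, 1, 3); ‖c_1‖ = 5.0990, so e_1 = (-0.7845, 0.1961, 0.5883).
e_1·c_2 = (-0.7845)·(-4) + 0.1961·1 + 0.5883·4 = 5.6874.
u_2 = c_2 − 5.6874·e_1 = (0.4615, -0.1154, 0.6538).
‖u_2‖ = 0.8086, so e_2 = (0.5708, -0.1427, 0.8086).
e_1·c_3 = (-0.7845)·(-1) + 0.1961·(-3) + 0.5883·(-4) = -2.1573; e_2·c_3 = 0.5708·(-1) + (-0.1427)·(-3) + 0.8086·(-4) = -3.3771.
u_3 = c_3 + 2.1573·e_1 + 3.3771·e_2 = (-0.7647, -3.0588, 0.0000).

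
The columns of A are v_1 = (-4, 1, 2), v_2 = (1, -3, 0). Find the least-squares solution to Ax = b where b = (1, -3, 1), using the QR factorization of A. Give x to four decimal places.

x = (0.1242, 1.0870)

v_1 = (-4, 1, 2); ‖v_1‖ = 4.5826, so e_1 = (-0.8729, 0.2182, 0.4364).
e_1·v_2 = (-0.8729)·1 + 0.2182·(-3) + 0.4364·0 = -1.5275.
u_2 = v_2 + 1.5275·e_1 = (-0.3333, -2.6667, 0.6667).
‖u_2‖ = 2.7689, so e_2 = (-0.1204, -0.9631, 0.2408).
Qᵀb = (-1.0911, 3.0096).
Back-substitute: x_2 = 3.0096/2.7689 = 1.0870.
x_1 = (-1.0911 + 1.5275·1.0870)/4.5826 = 0.1242.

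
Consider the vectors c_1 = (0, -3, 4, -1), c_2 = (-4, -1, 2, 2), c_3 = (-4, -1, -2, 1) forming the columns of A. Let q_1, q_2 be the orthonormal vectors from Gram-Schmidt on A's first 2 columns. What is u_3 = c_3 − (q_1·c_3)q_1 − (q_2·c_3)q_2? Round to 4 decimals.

c_1 = (0, -3, 4, -1); ‖c_1‖ = 5.0990, so q_1 = (0.0000, -0.5883, 0.7845, -0.1961).
q_1·c_2 = 0.0000·(-4) + (-0.5883)·(-1) + 0.7845·2 + (-0.1961)·2 = 1.7650.
u_2 = c_2 − 1.7650·q_1 = (-4.0000, 0.0385, 0.6154, 2.3462).
‖u_2‖ = 4.6781, so q_2 = (-0.8550, 0.0082, 0.1315, 0.5015).
q_1·c_3 = 0.0000·(-4) + (-0.5883)·(-1) + 0.7845·(-2) + (-0.1961)·1 = -1.1767; q_2·c_3 = (-0.8550)·(-4) + 0.0082·(-1) + 0.1315·(-2) + 0.5015·1 = 3.6504.
u_3 = c_3 + 1.1767·q_1 − 3.6504·q_2 = (-0.8787, -1.7223, -1.5571, -1.0615).

u_3 = (-0.8787, -1.7223, -1.5571, -1.0615)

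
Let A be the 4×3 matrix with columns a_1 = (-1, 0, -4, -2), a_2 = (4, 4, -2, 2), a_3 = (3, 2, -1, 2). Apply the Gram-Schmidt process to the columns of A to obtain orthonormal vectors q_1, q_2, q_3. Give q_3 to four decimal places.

q_3 = (0.3138, -0.7322, -0.3312, 0.5056)

a_1 = (-1, 0, -4, -2); ‖a_1‖ = 4.5826, so q_1 = (-0.2182, 0.0000, -0.8729, -0.4364).
q_1·a_2 = (-0.2182)·4 + 0.0000·4 + (-0.8729)·(-2) + (-0.4364)·2 = 0.0000.
u_2 = a_2 + 0.0000·q_1 = (4.0000, 4.0000, -2.0000, 2.0000).
‖u_2‖ = 6.3246, so q_2 = (0.6325, 0.6325, -0.3162, 0.3162).
q_1·a_3 = (-0.2182)·3 + 0.0000·2 + (-0.8729)·(-1) + (-0.4364)·2 = -0.6547; q_2·a_3 = 0.6325·3 + 0.6325·2 + (-0.3162)·(-1) + 0.3162·2 = 4.1110.
u_3 = a_3 + 0.6547·q_1 − 4.1110·q_2 = (0.2571, -0.6000, -0.2714, 0.4143).
‖u_3‖ = 0.8194, so q_3 = (0.3138, -0.7322, -0.3312, 0.5056).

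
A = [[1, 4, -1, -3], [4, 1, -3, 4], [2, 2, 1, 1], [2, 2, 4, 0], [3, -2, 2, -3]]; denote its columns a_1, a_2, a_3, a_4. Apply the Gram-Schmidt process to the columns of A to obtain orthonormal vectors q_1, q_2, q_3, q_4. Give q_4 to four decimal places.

q_1 = a_1/‖a_1‖ = (1, 4, 2, 2, 3)/5.8310 = (0.1715, 0.6860, 0.3430, 0.3430, 0.5145).
r_{12} = q_1·a_2 = 1.7150.
u_2 = a_2 − 1.7150·q_1 = (3.7059, -0.1765, 1.4118, 1.4118, -2.8824).
‖u_2‖ = 5.1048, so q_2 = (0.7260, -0.0346, 0.2766, 0.2766, -0.5646).
r_{13} = q_1·a_3 = 0.5145; r_{23} = q_2·a_3 = -0.3687.
u_3 = a_3 − 0.5145·q_1 + 0.3687·q_2 = (-0.8205, -3.3657, 0.9255, 3.9255, 1.5271).
‖u_3‖ = 5.5317, so q_3 = (-0.1483, -0.6084, 0.1673, 0.7096, 0.2761).
r_{14} = q_1·a_4 = 1.0290; r_{24} = q_2·a_4 = -0.3457; r_{34} = q_3·a_4 = -2.6496.
u_4 = a_4 − 1.0290·q_1 + 0.3457·q_2 + 2.6496·q_3 = (-3.3185, 1.6700, 1.1860, 1.6230, -2.9931).
‖u_4‖ = 5.1770, so q_4 = (-0.6410, 0.3226, 0.2291, 0.3135, -0.5782).

q_4 = (-0.6410, 0.3226, 0.2291, 0.3135, -0.5782)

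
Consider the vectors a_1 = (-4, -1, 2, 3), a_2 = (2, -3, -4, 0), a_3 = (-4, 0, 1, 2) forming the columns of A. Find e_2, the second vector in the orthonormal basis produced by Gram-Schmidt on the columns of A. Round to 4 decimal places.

e_2 = (0.0552, -0.7103, -0.6482, 0.2689)

a_1 = (-4, -1, 2, 3); ‖a_1‖ = 5.4772, so e_1 = (-0.7303, -0.1826, 0.3651, 0.5477).
e_1·a_2 = (-0.7303)·2 + (-0.1826)·(-3) + 0.3651·(-4) + 0.5477·0 = -2.3735.
u_2 = a_2 + 2.3735·e_1 = (0.2667, -3.4333, -3.1333, 1.3000).
‖u_2‖ = 4.8339, so e_2 = (0.0552, -0.7103, -0.6482, 0.2689).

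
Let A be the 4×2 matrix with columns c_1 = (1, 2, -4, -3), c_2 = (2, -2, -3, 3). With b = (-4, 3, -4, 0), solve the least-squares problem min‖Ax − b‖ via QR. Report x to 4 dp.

x = (0.6033, -0.1001)

q_1 = c_1/‖c_1‖ = (1, 2, -4, -3)/5.4772 = (0.1826, 0.3651, -0.7303, -0.5477).
r_{12} = q_1·c_2 = 0.1826.
u_2 = c_2 − 0.1826·q_1 = (1.9667, -2.0667, -2.8667, 3.1000).
‖u_2‖ = 5.0957, so q_2 = (0.3859, -0.4056, -0.5626, 0.6084).
Qᵀb = (3.2863, -0.5102).
Back-substitute: x_2 = -0.5102/5.0957 = -0.1001.
x_1 = (3.2863 − 0.1826·(-0.1001))/5.4772 = 0.6033.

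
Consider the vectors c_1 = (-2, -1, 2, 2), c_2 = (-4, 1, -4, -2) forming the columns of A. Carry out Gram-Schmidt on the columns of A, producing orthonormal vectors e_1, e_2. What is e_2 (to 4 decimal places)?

e_2 = (-0.8053, 0.1039, -0.5455, -0.2078)

c_1 = (-2, -1, 2, 2); ‖c_1‖ = 3.6056, so e_1 = (-0.5547, -0.2774, 0.5547, 0.5547).
e_1·c_2 = (-0.5547)·(-4) + (-0.2774)·1 + 0.5547·(-4) + 0.5547·(-2) = -1.3868.
u_2 = c_2 + 1.3868·e_1 = (-4.7692, 0.6154, -3.2308, -1.2308).
‖u_2‖ = 5.9226, so e_2 = (-0.8053, 0.1039, -0.5455, -0.2078).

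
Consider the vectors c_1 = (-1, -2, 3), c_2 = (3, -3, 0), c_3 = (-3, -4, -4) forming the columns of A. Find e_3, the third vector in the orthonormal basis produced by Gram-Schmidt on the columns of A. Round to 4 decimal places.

e_3 = (-0.5774, -0.5774, -0.5774)

e_1 = c_1/‖c_1‖ = (-1, -2, 3)/3.7417 = (-0.2673, -0.5345, 0.8018).
r_{12} = e_1·c_2 = 0.8018.
u_2 = c_2 − 0.8018·e_1 = (3.2143, -2.5714, -0.6429).
‖u_2‖ = 4.1662, so e_2 = (0.7715, -0.6172, -0.1543).
r_{13} = e_1·c_3 = -0.2673; r_{23} = e_2·c_3 = 0.7715.
u_3 = c_3 + 0.2673·e_1 − 0.7715·e_2 = (-3.6667, -3.6667, -3.6667).
‖u_3‖ = 6.3509, so e_3 = (-0.5774, -0.5774, -0.5774).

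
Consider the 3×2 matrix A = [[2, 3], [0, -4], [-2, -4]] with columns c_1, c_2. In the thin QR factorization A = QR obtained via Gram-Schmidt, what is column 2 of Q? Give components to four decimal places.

q_2 = (-0.1231, -0.9847, -0.1231)

q_1 = c_1/‖c_1‖ = (2, 0, -2)/2.8284 = (0.7071, 0.0000, -0.7071).
r_{12} = q_1·c_2 = 4.9497.
u_2 = c_2 − 4.9497·q_1 = (-0.5000, -4.0000, -0.5000).
‖u_2‖ = 4.0620, so q_2 = (-0.1231, -0.9847, -0.1231).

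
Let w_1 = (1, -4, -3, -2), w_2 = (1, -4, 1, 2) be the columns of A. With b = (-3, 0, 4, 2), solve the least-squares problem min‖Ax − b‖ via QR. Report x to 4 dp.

e_1 = w_1/‖w_1‖ = (1, -4, -3, -2)/5.4772 = (0.1826, -0.7303, -0.5477, -0.3651).
r_{12} = e_1·w_2 = 1.8257.
u_2 = w_2 − 1.8257·e_1 = (0.6667, -2.6667, 2.0000, 2.6667).
‖u_2‖ = 4.3205, so e_2 = (0.1543, -0.6172, 0.4629, 0.6172).
Qᵀb = (-3.4689, 2.6232).
Back-substitute: x_2 = 2.6232/4.3205 = 0.6071.
x_1 = (-3.4689 − 1.8257·0.6071)/5.4772 = -0.8357.

x = (-0.8357, 0.6071)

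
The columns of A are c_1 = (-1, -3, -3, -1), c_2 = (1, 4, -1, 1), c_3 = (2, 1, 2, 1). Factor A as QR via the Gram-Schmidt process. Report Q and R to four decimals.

Q = [[-0.2236, 0.1250, 0.9023], [-0.6708, 0.6530, -0.3159], [-0.6708, -0.7364, -0.0790], [-0.2236, 0.1250, 0.2824]], R = [[4.4721, -2.4597, -2.6833], [0.0000, 3.5986, -0.4446], [0.0000, 0.0000, 1.6132]]

c_1 = (-1, -3, -3, -1); ‖c_1‖ = 4.4721, so q_1 = (-0.2236, -0.6708, -0.6708, -0.2236).
q_1·c_2 = (-0.2236)·1 + (-0.6708)·4 + (-0.6708)·(-1) + (-0.2236)·1 = -2.4597.
u_2 = c_2 + 2.4597·q_1 = (0.4500, 2.3500, -2.6500, 0.4500).
‖u_2‖ = 3.5986, so q_2 = (0.1250, 0.6530, -0.7364, 0.1250).
q_1·c_3 = (-0.2236)·2 + (-0.6708)·1 + (-0.6708)·2 + (-0.2236)·1 = -2.6833; q_2·c_3 = 0.1250·2 + 0.6530·1 + (-0.7364)·2 + 0.1250·1 = -0.4446.
u_3 = c_3 + 2.6833·q_1 + 0.4446·q_2 = (1.4556, -0.5097, -0.1274, 0.4556).
‖u_3‖ = 1.6132, so q_3 = (0.9023, -0.3159, -0.0790, 0.2824).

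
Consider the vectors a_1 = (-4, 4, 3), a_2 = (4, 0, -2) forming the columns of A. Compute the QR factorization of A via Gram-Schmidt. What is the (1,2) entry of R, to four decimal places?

a_1 = (-4, 4, 3); ‖a_1‖ = 6.4031, so q_1 = (-0.6247, 0.6247, 0.4685).
r_{12} = q_1·a_2 = -3.4358.

r_{12} = -3.4358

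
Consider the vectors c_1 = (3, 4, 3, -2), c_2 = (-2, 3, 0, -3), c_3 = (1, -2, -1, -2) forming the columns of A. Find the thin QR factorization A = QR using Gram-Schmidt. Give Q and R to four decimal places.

Q = [[0.4867, -0.6907, 0.3872], [0.6489, 0.4070, -0.4882], [0.4867, -0.2220, -0.2338], [-0.3244, -0.5550, -0.7464]], R = [[6.1644, 1.9467, -0.6489], [0.0000, 4.2674, -0.1727], [0.0000, 0.0000, 3.0902]]

c_1 = (3, 4, 3, -2); ‖c_1‖ = 6.1644, so e_1 = (0.4867, 0.6489, 0.4867, -0.3244).
e_1·c_2 = 0.4867·(-2) + 0.6489·3 + 0.4867·0 + (-0.3244)·(-3) = 1.9467.
u_2 = c_2 − 1.9467·e_1 = (-2.9474, 1.7368, -0.9474, -2.3684).
‖u_2‖ = 4.2674, so e_2 = (-0.6907, 0.4070, -0.2220, -0.5550).
e_1·c_3 = 0.4867·1 + 0.6489·(-2) + 0.4867·(-1) + (-0.3244)·(-2) = -0.6489; e_2·c_3 = (-0.6907)·1 + 0.4070·(-2) + (-0.2220)·(-1) + (-0.5550)·(-2) = -0.1727.
u_3 = c_3 + 0.6489·e_1 + 0.1727·e_2 = (1.1965, -1.5087, -0.7225, -2.3064).
‖u_3‖ = 3.0902, so e_3 = (0.3872, -0.4882, -0.2338, -0.7464).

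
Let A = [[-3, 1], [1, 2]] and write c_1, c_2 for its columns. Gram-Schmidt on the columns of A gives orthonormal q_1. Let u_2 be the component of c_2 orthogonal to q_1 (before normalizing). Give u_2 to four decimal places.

u_2 = (0.7000, 2.1000)

c_1 = (-3, 1); ‖c_1‖ = 3.1623, so q_1 = (-0.9487, 0.3162).
q_1·c_2 = (-0.9487)·1 + 0.3162·2 = -0.3162.
u_2 = c_2 + 0.3162·q_1 = (0.7000, 2.1000).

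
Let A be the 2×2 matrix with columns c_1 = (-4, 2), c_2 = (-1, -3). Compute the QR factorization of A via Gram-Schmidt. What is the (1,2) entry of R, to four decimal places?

c_1 = (-4, 2); ‖c_1‖ = 4.4721, so q_1 = (-0.8944, 0.4472).
r_{12} = q_1·c_2 = -0.4472.

r_{12} = -0.4472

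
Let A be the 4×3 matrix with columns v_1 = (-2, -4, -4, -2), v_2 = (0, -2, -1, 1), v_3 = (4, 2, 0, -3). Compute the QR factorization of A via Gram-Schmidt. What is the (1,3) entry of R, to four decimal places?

e_1 = v_1/‖v_1‖ = (-2, -4, -4, -2)/6.3246 = (-0.3162, -0.6325, -0.6325, -0.3162).
r_{13} = e_1·v_3 = -1.5811.

r_{13} = -1.5811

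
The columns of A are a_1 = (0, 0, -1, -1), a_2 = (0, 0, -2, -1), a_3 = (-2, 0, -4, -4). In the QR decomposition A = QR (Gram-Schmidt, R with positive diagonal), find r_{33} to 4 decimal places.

r_{33} = 2.0000

a_1 = (0, 0, -1, -1); ‖a_1‖ = 1.4142, so e_1 = (0.0000, 0.0000, -0.7071, -0.7071).
e_1·a_2 = 0.0000·0 + 0.0000·0 + (-0.7071)·(-2) + (-0.7071)·(-1) = 2.1213.
u_2 = a_2 − 2.1213·e_1 = (0.0000, 0.0000, -0.5000, 0.5000).
‖u_2‖ = 0.7071, so e_2 = (0.0000, 0.0000, -0.7071, 0.7071).
e_1·a_3 = 0.0000·(-2) + 0.0000·0 + (-0.7071)·(-4) + (-0.7071)·(-4) = 5.6569; e_2·a_3 = 0.0000·(-2) + 0.0000·0 + (-0.7071)·(-4) + 0.7071·(-4) = 0.0000.
u_3 = a_3 − 5.6569·e_1 − 0.0000·e_2 = (-2.0000, 0.0000, 0.0000, 0.0000).
r_{33} = ‖u_3‖ = 2.0000.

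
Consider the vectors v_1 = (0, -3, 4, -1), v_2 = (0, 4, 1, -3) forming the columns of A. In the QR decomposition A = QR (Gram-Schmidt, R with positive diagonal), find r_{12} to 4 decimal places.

v_1 = (0, -3, 4, -1); ‖v_1‖ = 5.0990, so q_1 = (0.0000, -0.5883, 0.7845, -0.1961).
r_{12} = q_1·v_2 = -0.9806.

r_{12} = -0.9806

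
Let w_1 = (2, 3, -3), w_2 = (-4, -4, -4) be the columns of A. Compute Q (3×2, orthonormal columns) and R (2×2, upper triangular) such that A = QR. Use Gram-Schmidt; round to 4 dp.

w_1 = (2, 3, -3); ‖w_1‖ = 4.6904, so e_1 = (0.4264, 0.6396, -0.6396).
e_1·w_2 = 0.4264·(-4) + 0.6396·(-4) + (-0.6396)·(-4) = -1.7056.
u_2 = w_2 + 1.7056·e_1 = (-3.2727, -2.9091, -5.0909).
‖u_2‖ = 6.7150, so e_2 = (-0.4874, -0.4332, -0.7581).

Q = [[0.4264, -0.4874], [0.6396, -0.4332], [-0.6396, -0.7581]], R = [[4.6904, -1.7056], [0.0000, 6.7150]]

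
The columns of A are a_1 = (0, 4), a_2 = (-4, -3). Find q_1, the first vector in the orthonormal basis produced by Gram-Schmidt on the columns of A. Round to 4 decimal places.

a_1 = (0, 4); ‖a_1‖ = 4.0000, so q_1 = (0.0000, 1.0000).

q_1 = (0.0000, 1.0000)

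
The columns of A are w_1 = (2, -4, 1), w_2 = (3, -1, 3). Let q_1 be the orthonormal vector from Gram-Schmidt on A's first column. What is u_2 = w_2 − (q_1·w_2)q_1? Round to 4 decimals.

w_1 = (2, -4, 1); ‖w_1‖ = 4.5826, so q_1 = (0.4364, -0.8729, 0.2182).
q_1·w_2 = 0.4364·3 + (-0.8729)·(-1) + 0.2182·3 = 2.8368.
u_2 = w_2 − 2.8368·q_1 = (1.7619, 1.4762, 2.3810).

u_2 = (1.7619, 1.4762, 2.3810)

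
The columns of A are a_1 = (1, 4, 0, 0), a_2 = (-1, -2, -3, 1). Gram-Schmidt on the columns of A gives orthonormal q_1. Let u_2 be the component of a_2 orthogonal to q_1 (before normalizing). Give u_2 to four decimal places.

u_2 = (-0.4706, 0.1176, -3.0000, 1.0000)

q_1 = a_1/‖a_1‖ = (1, 4, 0, 0)/4.1231 = (0.2425, 0.9701, 0.0000, 0.0000).
r_{12} = q_1·a_2 = -2.1828.
u_2 = a_2 + 2.1828·q_1 = (-0.4706, 0.1176, -3.0000, 1.0000).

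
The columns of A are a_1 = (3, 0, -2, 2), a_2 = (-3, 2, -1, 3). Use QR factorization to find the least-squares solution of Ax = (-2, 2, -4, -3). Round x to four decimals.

a_1 = (3, 0, -2, 2); ‖a_1‖ = 4.1231, so q_1 = (0.7276, 0.0000, -0.4851, 0.4851).
q_1·a_2 = 0.7276·(-3) + 0.0000·2 + (-0.4851)·(-1) + 0.4851·3 = -0.2425.
u_2 = a_2 + 0.2425·q_1 = (-2.8235, 2.0000, -1.1176, 3.1176).
‖u_2‖ = 4.7897, so q_2 = (-0.5895, 0.4176, -0.2333, 0.6509).
Qᵀb = (-0.9701, 0.9948).
Back-substitute: x_2 = 0.9948/4.7897 = 0.2077.
x_1 = (-0.9701 + 0.2425·0.2077)/4.1231 = -0.2231.

x = (-0.2231, 0.2077)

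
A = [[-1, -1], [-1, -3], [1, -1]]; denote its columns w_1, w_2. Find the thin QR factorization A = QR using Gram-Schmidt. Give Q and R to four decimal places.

Q = [[-0.5774, 0.0000], [-0.5774, -0.7071], [0.5774, -0.7071]], R = [[1.7321, 1.7321], [0.0000, 2.8284]]

w_1 = (-1, -1, 1); ‖w_1‖ = 1.7321, so q_1 = (-0.5774, -0.5774, 0.5774).
q_1·w_2 = (-0.5774)·(-1) + (-0.5774)·(-3) + 0.5774·(-1) = 1.7321.
u_2 = w_2 − 1.7321·q_1 = (0.0000, -2.0000, -2.0000).
‖u_2‖ = 2.8284, so q_2 = (0.0000, -0.7071, -0.7071).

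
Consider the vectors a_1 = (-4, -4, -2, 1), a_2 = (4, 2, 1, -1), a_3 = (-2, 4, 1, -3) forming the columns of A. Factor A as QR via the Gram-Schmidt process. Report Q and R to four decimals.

q_1 = a_1/‖a_1‖ = (-4, -4, -2, 1)/6.0828 = (-0.6576, -0.6576, -0.3288, 0.1644).
r_{12} = q_1·a_2 = -4.4388.
u_2 = a_2 + 4.4388·q_1 = (1.0811, -0.9189, -0.4595, -0.2703).
‖u_2‖ = 1.5157, so q_2 = (0.7133, -0.6063, -0.3031, -0.1783).
r_{13} = q_1·a_3 = -2.1372; r_{23} = q_2·a_3 = -3.6198.
u_3 = a_3 + 2.1372·q_1 + 3.6198·q_2 = (-0.8235, 0.4000, -0.8000, -3.2941).
‖u_3‖ = 3.5113, so q_3 = (-0.2345, 0.1139, -0.2278, -0.9381).

Q = [[-0.6576, 0.7133, -0.2345], [-0.6576, -0.6063, 0.1139], [-0.3288, -0.3031, -0.2278], [0.1644, -0.1783, -0.9381]], R = [[6.0828, -4.4388, -2.1372], [0.0000, 1.5157, -3.6198], [0.0000, 0.0000, 3.5113]]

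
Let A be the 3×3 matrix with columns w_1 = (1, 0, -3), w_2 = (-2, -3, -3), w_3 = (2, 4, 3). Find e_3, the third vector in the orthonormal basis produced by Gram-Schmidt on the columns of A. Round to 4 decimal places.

e_3 = (-0.6882, 0.6882, -0.2294)

e_1 = w_1/‖w_1‖ = (1, 0, -3)/3.1623 = (0.3162, 0.0000, -0.9487).
r_{12} = e_1·w_2 = 2.2136.
u_2 = w_2 − 2.2136·e_1 = (-2.7000, -3.0000, -0.9000).
‖u_2‖ = 4.1352, so e_2 = (-0.6529, -0.7255, -0.2176).
r_{13} = e_1·w_3 = -2.2136; r_{23} = e_2·w_3 = -4.8607.
u_3 = w_3 + 2.2136·e_1 + 4.8607·e_2 = (-0.4737, 0.4737, -0.1579).
‖u_3‖ = 0.6882, so e_3 = (-0.6882, 0.6882, -0.2294).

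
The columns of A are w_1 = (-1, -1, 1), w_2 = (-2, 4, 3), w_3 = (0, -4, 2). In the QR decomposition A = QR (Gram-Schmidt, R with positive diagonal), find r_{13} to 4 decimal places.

q_1 = w_1/‖w_1‖ = (-1, -1, 1)/1.7321 = (-0.5774, -0.5774, 0.5774).
r_{13} = q_1·w_3 = 3.4641.

r_{13} = 3.4641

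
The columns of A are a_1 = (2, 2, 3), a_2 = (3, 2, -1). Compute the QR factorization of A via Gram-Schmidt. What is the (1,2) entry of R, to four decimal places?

q_1 = a_1/‖a_1‖ = (2, 2, 3)/4.1231 = (0.4851, 0.4851, 0.7276).
r_{12} = q_1·a_2 = 1.6977.

r_{12} = 1.6977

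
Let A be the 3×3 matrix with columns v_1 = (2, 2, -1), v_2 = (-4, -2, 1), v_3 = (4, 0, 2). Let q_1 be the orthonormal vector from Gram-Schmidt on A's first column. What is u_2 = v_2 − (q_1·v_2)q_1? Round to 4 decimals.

v_1 = (2, 2, -1); ‖v_1‖ = 3.0000, so q_1 = (0.6667, 0.6667, -0.3333).
q_1·v_2 = 0.6667·(-4) + 0.6667·(-2) + (-0.3333)·1 = -4.3333.
u_2 = v_2 + 4.3333·q_1 = (-1.1111, 0.8889, -0.4444).

u_2 = (-1.1111, 0.8889, -0.4444)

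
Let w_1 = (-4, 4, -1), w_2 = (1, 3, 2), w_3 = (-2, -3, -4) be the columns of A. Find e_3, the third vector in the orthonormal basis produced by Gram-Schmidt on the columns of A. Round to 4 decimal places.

e_3 = (0.5330, 0.3392, -0.7752)

w_1 = (-4, 4, -1); ‖w_1‖ = 5.7446, so e_1 = (-0.6963, 0.6963, -0.1741).
e_1·w_2 = (-0.6963)·1 + 0.6963·3 + (-0.1741)·2 = 1.0445.
u_2 = w_2 − 1.0445·e_1 = (1.7273, 2.2727, 2.1818).
‖u_2‖ = 3.5929, so e_2 = (0.4807, 0.6326, 0.6073).
e_1·w_3 = (-0.6963)·(-2) + 0.6963·(-3) + (-0.1741)·(-4) = 0.0000; e_2·w_3 = 0.4807·(-2) + 0.6326·(-3) + 0.6073·(-4) = -5.2882.
u_3 = w_3 + 0.0000·e_1 + 5.2882·e_2 = (0.5423, 0.3451, -0.7887).
‖u_3‖ = 1.0175, so e_3 = (0.5330, 0.3392, -0.7752).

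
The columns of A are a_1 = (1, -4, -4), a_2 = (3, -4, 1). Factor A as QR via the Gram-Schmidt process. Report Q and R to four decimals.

a_1 = (1, -4, -4); ‖a_1‖ = 5.7446, so e_1 = (0.1741, -0.6963, -0.6963).
e_1·a_2 = 0.1741·3 + (-0.6963)·(-4) + (-0.6963)·1 = 2.6112.
u_2 = a_2 − 2.6112·e_1 = (2.5455, -2.1818, 2.8182).
‖u_2‖ = 4.3797, so e_2 = (0.5812, -0.4982, 0.6435).

Q = [[0.1741, 0.5812], [-0.6963, -0.4982], [-0.6963, 0.6435]], R = [[5.7446, 2.6112], [0.0000, 4.3797]]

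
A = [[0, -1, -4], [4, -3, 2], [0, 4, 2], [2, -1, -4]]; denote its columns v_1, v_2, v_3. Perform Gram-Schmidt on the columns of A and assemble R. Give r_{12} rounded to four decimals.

v_1 = (0, 4, 0, 2); ‖v_1‖ = 4.4721, so e_1 = (0.0000, 0.8944, 0.0000, 0.4472).
r_{12} = e_1·v_2 = -3.1305.

r_{12} = -3.1305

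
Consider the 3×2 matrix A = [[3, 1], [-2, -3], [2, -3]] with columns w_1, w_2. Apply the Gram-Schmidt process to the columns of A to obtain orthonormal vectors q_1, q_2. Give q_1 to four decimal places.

q_1 = (0.7276, -0.4851, 0.4851)

w_1 = (3, -2, 2); ‖w_1‖ = 4.1231, so q_1 = (0.7276, -0.4851, 0.4851).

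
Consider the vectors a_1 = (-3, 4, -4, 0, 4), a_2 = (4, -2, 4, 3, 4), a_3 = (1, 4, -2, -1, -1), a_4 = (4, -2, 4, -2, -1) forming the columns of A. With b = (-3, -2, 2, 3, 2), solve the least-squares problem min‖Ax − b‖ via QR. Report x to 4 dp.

a_1 = (-3, 4, -4, 0, 4); ‖a_1‖ = 7.5498, so q_1 = (-0.3974, 0.5298, -0.5298, 0.0000, 0.5298).
q_1·a_2 = (-0.3974)·4 + 0.5298·(-2) + (-0.5298)·4 + 0.0000·3 + 0.5298·4 = -2.6491.
u_2 = a_2 + 2.6491·q_1 = (2.9474, -0.5965, 2.5965, 3.0000, 5.4035).
‖u_2‖ = 7.3473, so q_2 = (0.4012, -0.0812, 0.3534, 0.4083, 0.7354).
q_1·a_3 = (-0.3974)·1 + 0.5298·4 + (-0.5298)·(-2) + 0.0000·(-1) + 0.5298·(-1) = 2.2517; q_2·a_3 = 0.4012·1 + (-0.0812)·4 + 0.3534·(-2) + 0.4083·(-1) + 0.7354·(-1) = -1.7741.
u_3 = a_3 − 2.2517·q_1 + 1.7741·q_2 = (2.6064, 2.6630, -0.1800, -0.2756, -0.8882).
‖u_3‖ = 3.8448, so q_3 = (0.6779, 0.6926, -0.0468, -0.0717, -0.2310).
q_1·a_4 = (-0.3974)·4 + 0.5298·(-2) + (-0.5298)·4 + 0.0000·(-2) + 0.5298·(-1) = -5.2981; q_2·a_4 = 0.4012·4 + (-0.0812)·(-2) + 0.3534·4 + 0.4083·(-2) + 0.7354·(-1) = 1.6285; q_3·a_4 = 0.6779·4 + 0.6926·(-2) + (-0.0468)·4 + (-0.0717)·(-2) + (-0.2310)·(-1) = 1.5135.
u_4 = a_4 + 5.2981·q_1 − 1.6285·q_2 − 1.5135·q_3 = (0.2155, -0.1090, 0.6884, -2.5564, 0.9590).
‖u_4‖ = 2.8262, so q_4 = (0.0762, -0.0386, 0.2436, -0.9046, 0.3393).
Qᵀb = (0.1325, 2.3615, -4.1897, -1.6994).
Back-substitute: x_4 = -1.6994/2.8262 = -0.6013.
x_3 = (-4.1897 − 1.5135·(-0.6013))/3.8448 = -0.8530.
x_2 = (2.3615 + 1.7741·(-0.8530) − 1.6285·(-0.6013))/7.3473 = 0.2487.
x_1 = (0.1325 + 2.6491·0.2487 − 2.2517·(-0.8530) + 5.2981·(-0.6013))/7.5498 = -0.0628.

x = (-0.0628, 0.2487, -0.8530, -0.6013)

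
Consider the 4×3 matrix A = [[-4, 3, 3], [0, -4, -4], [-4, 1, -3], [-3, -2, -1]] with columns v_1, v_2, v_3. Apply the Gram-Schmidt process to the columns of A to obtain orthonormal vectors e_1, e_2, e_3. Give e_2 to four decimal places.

e_2 = (0.3856, -0.7619, 0.0046, -0.5203)

v_1 = (-4, 0, -4, -3); ‖v_1‖ = 6.4031, so e_1 = (-0.6247, 0.0000, -0.6247, -0.4685).
e_1·v_2 = (-0.6247)·3 + 0.0000·(-4) + (-0.6247)·1 + (-0.4685)·(-2) = -1.5617.
u_2 = v_2 + 1.5617·e_1 = (2.0244, -4.0000, 0.0244, -2.7317).
‖u_2‖ = 5.2499, so e_2 = (0.3856, -0.7619, 0.0046, -0.5203).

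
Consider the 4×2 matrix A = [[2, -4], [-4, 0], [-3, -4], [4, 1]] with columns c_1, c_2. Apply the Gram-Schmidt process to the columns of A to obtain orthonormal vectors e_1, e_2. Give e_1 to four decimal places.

e_1 = (0.2981, -0.5963, -0.4472, 0.5963)

e_1 = c_1/‖c_1‖ = (2, -4, -3, 4)/6.7082 = (0.2981, -0.5963, -0.4472, 0.5963).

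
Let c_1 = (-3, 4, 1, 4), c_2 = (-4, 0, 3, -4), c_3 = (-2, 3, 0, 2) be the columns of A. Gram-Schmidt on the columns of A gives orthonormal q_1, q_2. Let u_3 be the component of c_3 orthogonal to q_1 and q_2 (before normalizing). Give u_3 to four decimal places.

c_1 = (-3, 4, 1, 4); ‖c_1‖ = 6.4807, so q_1 = (-0.4629, 0.6172, 0.1543, 0.6172).
q_1·c_2 = (-0.4629)·(-4) + 0.6172·0 + 0.1543·3 + 0.6172·(-4) = -0.1543.
u_2 = c_2 + 0.1543·q_1 = (-4.0714, 0.0952, 3.0238, -3.9048).
‖u_2‖ = 6.4013, so q_2 = (-0.6360, 0.0149, 0.4724, -0.6100).
q_1·c_3 = (-0.4629)·(-2) + 0.6172·3 + 0.1543·0 + 0.6172·2 = 4.0119; q_2·c_3 = (-0.6360)·(-2) + 0.0149·3 + 0.4724·0 + (-0.6100)·2 = 0.0967.
u_3 = c_3 − 4.0119·q_1 − 0.0967·q_2 = (-0.0813, 0.5224, -0.6647, -0.4172).

u_3 = (-0.0813, 0.5224, -0.6647, -0.4172)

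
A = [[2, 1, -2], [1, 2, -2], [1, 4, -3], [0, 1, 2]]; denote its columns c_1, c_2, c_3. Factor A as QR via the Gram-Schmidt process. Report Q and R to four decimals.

q_1 = c_1/‖c_1‖ = (2, 1, 1, 0)/2.4495 = (0.8165, 0.4082, 0.4082, 0.0000).
r_{12} = q_1·c_2 = 3.2660.
u_2 = c_2 − 3.2660·q_1 = (-1.6667, 0.6667, 2.6667, 1.0000).
‖u_2‖ = 3.3665, so q_2 = (-0.4951, 0.1980, 0.7921, 0.2970).
r_{13} = q_1·c_3 = -3.6742; r_{23} = q_2·c_3 = -1.1882.
u_3 = c_3 + 3.6742·q_1 + 1.1882·q_2 = (0.4118, -0.2647, -0.5588, 2.3529).
‖u_3‖ = 2.4674, so q_3 = (0.1669, -0.1073, -0.2265, 0.9536).

Q = [[0.8165, -0.4951, 0.1669], [0.4082, 0.1980, -0.1073], [0.4082, 0.7921, -0.2265], [0.0000, 0.2970, 0.9536]], R = [[2.4495, 3.2660, -3.6742], [0.0000, 3.3665, -1.1882], [0.0000, 0.0000, 2.4674]]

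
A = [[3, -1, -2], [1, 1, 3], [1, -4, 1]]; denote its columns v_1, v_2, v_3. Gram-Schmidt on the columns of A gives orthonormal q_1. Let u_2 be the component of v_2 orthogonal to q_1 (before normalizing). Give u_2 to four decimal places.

u_2 = (0.6364, 1.5455, -3.4545)

v_1 = (3, 1, 1); ‖v_1‖ = 3.3166, so q_1 = (0.9045, 0.3015, 0.3015).
q_1·v_2 = 0.9045·(-1) + 0.3015·1 + 0.3015·(-4) = -1.8091.
u_2 = v_2 + 1.8091·q_1 = (0.6364, 1.5455, -3.4545).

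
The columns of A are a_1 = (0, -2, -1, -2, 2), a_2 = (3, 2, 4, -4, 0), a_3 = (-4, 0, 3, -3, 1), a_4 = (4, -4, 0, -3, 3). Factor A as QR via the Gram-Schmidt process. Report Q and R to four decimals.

a_1 = (0, -2, -1, -2, 2); ‖a_1‖ = 3.6056, so e_1 = (0.0000, -0.5547, -0.2774, -0.5547, 0.5547).
e_1·a_2 = 0.0000·3 + (-0.5547)·2 + (-0.2774)·4 + (-0.5547)·(-4) + 0.5547·0 = 0.0000.
u_2 = a_2 + 0.0000·e_1 = (3.0000, 2.0000, 4.0000, -4.0000, 0.0000).
‖u_2‖ = 6.7082, so e_2 = (0.4472, 0.2981, 0.5963, -0.5963, 0.0000).
e_1·a_3 = 0.0000·(-4) + (-0.5547)·0 + (-0.2774)·3 + (-0.5547)·(-3) + 0.5547·1 = 1.3868; e_2·a_3 = 0.4472·(-4) + 0.2981·0 + 0.5963·3 + (-0.5963)·(-3) + 0.0000·1 = 1.7889.
u_3 = a_3 − 1.3868·e_1 − 1.7889·e_2 = (-4.8000, 0.2359, 2.3179, -1.1641, 0.2308).
‖u_3‖ = 5.4660, so e_3 = (-0.8782, 0.0432, 0.4241, -0.2130, 0.0422).
e_1·a_4 = 0.0000·4 + (-0.5547)·(-4) + (-0.2774)·0 + (-0.5547)·(-3) + 0.5547·3 = 5.5470; e_2·a_4 = 0.4472·4 + 0.2981·(-4) + 0.5963·0 + (-0.5963)·(-3) + 0.0000·3 = 2.3851; e_3·a_4 = (-0.8782)·4 + 0.0432·(-4) + 0.4241·0 + (-0.2130)·(-3) + 0.0422·3 = -2.9197.
u_4 = a_4 − 5.5470·e_1 − 2.3851·e_2 + 2.9197·e_3 = (0.3694, -1.5082, 1.3544, 0.8773, 0.0463).
‖u_4‖ = 2.2399, so e_4 = (0.1649, -0.6733, 0.6047, 0.3917, 0.0207).

Q = [[0.0000, 0.4472, -0.8782, 0.1649], [-0.5547, 0.2981, 0.0432, -0.6733], [-0.2774, 0.5963, 0.4241, 0.6047], [-0.5547, -0.5963, -0.2130, 0.3917], [0.5547, 0.0000, 0.0422, 0.0207]], R = [[3.6056, 0.0000, 1.3868, 5.5470], [0.0000, 6.7082, 1.7889, 2.3851], [0.0000, 0.0000, 5.4660, -2.9197], [0.0000, 0.0000, 0.0000, 2.2399]]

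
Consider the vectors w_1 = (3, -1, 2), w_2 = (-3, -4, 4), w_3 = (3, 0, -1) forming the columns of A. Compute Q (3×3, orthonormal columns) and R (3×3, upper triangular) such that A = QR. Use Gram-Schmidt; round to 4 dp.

w_1 = (3, -1, 2); ‖w_1‖ = 3.7417, so e_1 = (0.8018, -0.2673, 0.5345).
e_1·w_2 = 0.8018·(-3) + (-0.2673)·(-4) + 0.5345·4 = 0.8018.
u_2 = w_2 − 0.8018·e_1 = (-3.6429, -3.7857, 3.5714).
‖u_2‖ = 6.3527, so e_2 = (-0.5734, -0.5959, 0.5622).
e_1·w_3 = 0.8018·3 + (-0.2673)·0 + 0.5345·(-1) = 1.8708; e_2·w_3 = (-0.5734)·3 + (-0.5959)·0 + 0.5622·(-1) = -2.2825.
u_3 = w_3 − 1.8708·e_1 + 2.2825·e_2 = (0.1912, -0.8602, -0.7168).
‖u_3‖ = 1.1359, so e_3 = (0.1683, -0.7573, -0.6311).

Q = [[0.8018, -0.5734, 0.1683], [-0.2673, -0.5959, -0.7573], [0.5345, 0.5622, -0.6311]], R = [[3.7417, 0.8018, 1.8708], [0.0000, 6.3527, -2.2825], [0.0000, 0.0000, 1.1359]]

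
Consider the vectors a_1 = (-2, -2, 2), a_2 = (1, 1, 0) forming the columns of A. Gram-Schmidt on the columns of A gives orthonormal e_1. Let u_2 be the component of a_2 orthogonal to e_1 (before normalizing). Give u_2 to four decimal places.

a_1 = (-2, -2, 2); ‖a_1‖ = 3.4641, so e_1 = (-0.5774, -0.5774, 0.5774).
e_1·a_2 = (-0.5774)·1 + (-0.5774)·1 + 0.5774·0 = -1.1547.
u_2 = a_2 + 1.1547·e_1 = (0.3333, 0.3333, 0.6667).

u_2 = (0.3333, 0.3333, 0.6667)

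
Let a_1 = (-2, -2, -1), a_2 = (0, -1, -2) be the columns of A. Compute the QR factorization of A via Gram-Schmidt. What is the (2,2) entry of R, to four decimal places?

r_{22} = 1.7951

a_1 = (-2, -2, -1); ‖a_1‖ = 3.0000, so e_1 = (-0.6667, -0.6667, -0.3333).
e_1·a_2 = (-0.6667)·0 + (-0.6667)·(-1) + (-0.3333)·(-2) = 1.3333.
u_2 = a_2 − 1.3333·e_1 = (0.8889, -0.1111, -1.5556).
r_{22} = ‖u_2‖ = 1.7951.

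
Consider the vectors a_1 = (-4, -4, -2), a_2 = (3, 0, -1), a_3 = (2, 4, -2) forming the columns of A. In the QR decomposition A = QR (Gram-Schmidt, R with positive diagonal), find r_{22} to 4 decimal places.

r_{22} = 2.6874

a_1 = (-4, -4, -2); ‖a_1‖ = 6.0000, so q_1 = (-0.6667, -0.6667, -0.3333).
q_1·a_2 = (-0.6667)·3 + (-0.6667)·0 + (-0.3333)·(-1) = -1.6667.
u_2 = a_2 + 1.6667·q_1 = (1.8889, -1.1111, -1.5556).
r_{22} = ‖u_2‖ = 2.6874.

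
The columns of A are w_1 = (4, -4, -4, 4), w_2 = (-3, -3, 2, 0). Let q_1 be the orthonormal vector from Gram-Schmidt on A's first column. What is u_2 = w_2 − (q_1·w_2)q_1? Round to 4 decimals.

u_2 = (-2.5000, -3.5000, 1.5000, 0.5000)

q_1 = w_1/‖w_1‖ = (4, -4, -4, 4)/8.0000 = (0.5000, -0.5000, -0.5000, 0.5000).
r_{12} = q_1·w_2 = -1.0000.
u_2 = w_2 + 1.0000·q_1 = (-2.5000, -3.5000, 1.5000, 0.5000).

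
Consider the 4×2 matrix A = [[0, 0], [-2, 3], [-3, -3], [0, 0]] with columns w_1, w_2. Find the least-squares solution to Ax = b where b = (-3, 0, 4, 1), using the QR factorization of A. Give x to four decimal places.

x = (-0.8000, -0.5333)

w_1 = (0, -2, -3, 0); ‖w_1‖ = 3.6056, so e_1 = (0.0000, -0.5547, -0.8321, 0.0000).
e_1·w_2 = 0.0000·0 + (-0.5547)·3 + (-0.8321)·(-3) + 0.0000·0 = 0.8321.
u_2 = w_2 − 0.8321·e_1 = (0.0000, 3.4615, -2.3077, 0.0000).
‖u_2‖ = 4.1603, so e_2 = (0.0000, 0.8321, -0.5547, 0.0000).
Qᵀb = (-3.3282, -2.2188).
Back-substitute: x_2 = -2.2188/4.1603 = -0.5333.
x_1 = (-3.3282 − 0.8321·(-0.5333))/3.6056 = -0.8000.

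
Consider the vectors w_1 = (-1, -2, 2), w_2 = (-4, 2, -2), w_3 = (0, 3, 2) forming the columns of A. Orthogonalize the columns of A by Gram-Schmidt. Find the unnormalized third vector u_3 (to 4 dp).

w_1 = (-1, -2, 2); ‖w_1‖ = 3.0000, so e_1 = (-0.3333, -0.6667, 0.6667).
e_1·w_2 = (-0.3333)·(-4) + (-0.6667)·2 + 0.6667·(-2) = -1.3333.
u_2 = w_2 + 1.3333·e_1 = (-4.4444, 1.1111, -1.1111).
‖u_2‖ = 4.7140, so e_2 = (-0.9428, 0.2357, -0.2357).
e_1·w_3 = (-0.3333)·0 + (-0.6667)·3 + 0.6667·2 = -0.6667; e_2·w_3 = (-0.9428)·0 + 0.2357·3 + (-0.2357)·2 = 0.2357.
u_3 = w_3 + 0.6667·e_1 − 0.2357·e_2 = (0.0000, 2.5000, 2.5000).

u_3 = (0.0000, 2.5000, 2.5000)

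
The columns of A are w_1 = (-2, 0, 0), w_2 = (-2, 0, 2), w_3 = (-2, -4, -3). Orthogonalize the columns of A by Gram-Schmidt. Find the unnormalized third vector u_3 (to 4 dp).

q_1 = w_1/‖w_1‖ = (-2, 0, 0)/2.0000 = (-1.0000, 0.0000, 0.0000).
r_{12} = q_1·w_2 = 2.0000.
u_2 = w_2 − 2.0000·q_1 = (0.0000, 0.0000, 2.0000).
‖u_2‖ = 2.0000, so q_2 = (0.0000, 0.0000, 1.0000).
r_{13} = q_1·w_3 = 2.0000; r_{23} = q_2·w_3 = -3.0000.
u_3 = w_3 − 2.0000·q_1 + 3.0000·q_2 = (0.0000, -4.0000, 0.0000).

u_3 = (0.0000, -4.0000, 0.0000)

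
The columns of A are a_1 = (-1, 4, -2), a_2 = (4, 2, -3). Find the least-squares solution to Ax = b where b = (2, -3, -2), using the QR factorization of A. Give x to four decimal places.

a_1 = (-1, 4, -2); ‖a_1‖ = 4.5826, so q_1 = (-0.2182, 0.8729, -0.4364).
q_1·a_2 = (-0.2182)·4 + 0.8729·2 + (-0.4364)·(-3) = 2.1822.
u_2 = a_2 − 2.1822·q_1 = (4.4762, 0.0952, -2.0476).
‖u_2‖ = 4.9232, so q_2 = (0.9092, 0.0193, -0.4159).
Qᵀb = (-2.1822, 2.5922).
Back-substitute: x_2 = 2.5922/4.9232 = 0.5265.
x_1 = (-2.1822 − 2.1822·0.5265)/4.5826 = -0.7269.

x = (-0.7269, 0.5265)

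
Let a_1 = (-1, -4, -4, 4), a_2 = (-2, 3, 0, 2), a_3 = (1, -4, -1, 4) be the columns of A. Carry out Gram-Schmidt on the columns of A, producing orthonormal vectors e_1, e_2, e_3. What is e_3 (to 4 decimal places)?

e_3 = (0.4173, -0.1351, 0.6506, 0.6199)

a_1 = (-1, -4, -4, 4); ‖a_1‖ = 7.0000, so e_1 = (-0.1429, -0.5714, -0.5714, 0.5714).
e_1·a_2 = (-0.1429)·(-2) + (-0.5714)·3 + (-0.5714)·0 + 0.5714·2 = -0.2857.
u_2 = a_2 + 0.2857·e_1 = (-2.0408, 2.8367, -0.1633, 2.1633).
‖u_2‖ = 4.1132, so e_2 = (-0.4962, 0.6897, -0.0397, 0.5259).
e_1·a_3 = (-0.1429)·1 + (-0.5714)·(-4) + (-0.5714)·(-1) + 0.5714·4 = 5.0000; e_2·a_3 = (-0.4962)·1 + 0.6897·(-4) + (-0.0397)·(-1) + 0.5259·4 = -1.1114.
u_3 = a_3 − 5.0000·e_1 + 1.1114·e_2 = (1.1628, -0.3764, 1.8130, 1.7274).
‖u_3‖ = 2.7865, so e_3 = (0.4173, -0.1351, 0.6506, 0.6199).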